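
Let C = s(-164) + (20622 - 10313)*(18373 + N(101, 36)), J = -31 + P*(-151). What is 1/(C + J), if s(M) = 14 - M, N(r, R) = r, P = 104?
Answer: 1/190432909 ≈ 5.2512e-9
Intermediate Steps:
J = -15735 (J = -31 + 104*(-151) = -31 - 15704 = -15735)
C = 190448644 (C = (14 - 1*(-164)) + (20622 - 10313)*(18373 + 101) = (14 + 164) + 10309*18474 = 178 + 190448466 = 190448644)
1/(C + J) = 1/(190448644 - 15735) = 1/190432909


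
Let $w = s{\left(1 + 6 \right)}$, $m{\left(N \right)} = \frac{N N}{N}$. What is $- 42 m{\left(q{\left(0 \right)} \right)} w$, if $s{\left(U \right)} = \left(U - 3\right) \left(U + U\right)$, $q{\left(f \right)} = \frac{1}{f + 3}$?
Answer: $-784$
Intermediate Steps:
$q{\left(f \right)} = \frac{1}{3 + f}$
$m{\left(N \right)} = N$ ($m{\left(N \right)} = \frac{N^{2}}{N} = N$)
$s{\left(U \right)} = 2 U \left(-3 + U\right)$ ($s{\left(U \right)} = \left(-3 + U\right) 2 U = 2 U \left(-3 + U\right)$)
$w = 56$ ($w = 2 \left(1 + 6\right) \left(-3 + \left(1 + 6\right)\right) = 2 \cdot 7 \left(-3 + 7\right) = 2 \cdot 7 \cdot 4 = 56$)
$- 42 m{\left(q{\left(0 \right)} \right)} w = - \frac{42}{3 + 0} \cdot 56 = - \frac{42}{3} \cdot 56 = \left(-42\right) \frac{1}{3} \cdot 56 = \left(-14\right) 56 = -784$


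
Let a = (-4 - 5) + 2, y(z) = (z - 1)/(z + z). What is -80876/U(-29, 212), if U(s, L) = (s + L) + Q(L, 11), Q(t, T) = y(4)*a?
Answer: -647008/1443 ≈ -448.38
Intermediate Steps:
y(z) = (-1 + z)/(2*z) (y(z) = (-1 + z)/((2*z)) = (-1 + z)*(1/(2*z)) = (-1 + z)/(2*z))
a = -7 (a = -9 + 2 = -7)
Q(t, T) = -21/8 (Q(t, T) = ((1/2)*(-1 + 4)/4)*(-7) = ((1/2)*(1/4)*3)*(-7) = (3/8)*(-7) = -21/8)
U(s, L) = -21/8 + L + s (U(s, L) = (s + L) - 21/8 = (L + s) - 21/8 = -21/8 + L + s)
-80876/U(-29, 212) = -80876/(-21/8 + 212 - 29) = -80876/1443/8 = -80876*8/1443 = -647008/1443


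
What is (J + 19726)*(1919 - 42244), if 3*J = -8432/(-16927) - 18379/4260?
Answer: -34413293742671555/43265412 ≈ -7.9540e+8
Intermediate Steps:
J = -275181013/216327060 (J = (-8432/(-16927) - 18379/4260)/3 = (-8432*(-1/16927) - 18379*1/4260)/3 = (8432/16927 - 18379/4260)/3 = (1/3)*(-275181013/72109020) = -275181013/216327060 ≈ -1.2721)
(J + 19726)*(1919 - 42244) = (-275181013/216327060 + 19726)*(1919 - 42244) = (4266992404547/216327060)*(-40325) = -34413293742671555/43265412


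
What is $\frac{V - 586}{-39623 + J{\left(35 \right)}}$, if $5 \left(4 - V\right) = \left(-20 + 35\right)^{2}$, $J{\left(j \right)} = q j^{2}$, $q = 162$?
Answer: $- \frac{627}{158827} \approx -0.0039477$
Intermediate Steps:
$J{\left(j \right)} = 162 j^{2}$
$V = -41$ ($V = 4 - \frac{\left(-20 + 35\right)^{2}}{5} = 4 - \frac{15^{2}}{5} = 4 - 45 = -41$)
$\frac{V - 586}{-39623 + J{\left(35 \right)}} = \frac{-41 - 586}{-39623 + 162 \cdot 35^{2}} = - \frac{627}{-39623 + 162 \cdot 1225} = - \frac{627}{-39623 + 198450} = - \frac{627}{158827}$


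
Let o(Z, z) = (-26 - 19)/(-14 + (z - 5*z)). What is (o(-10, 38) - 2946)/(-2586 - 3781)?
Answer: 488991/1056922 ≈ 0.46266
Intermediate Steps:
o(Z, z) = -45/(-14 - 4*z)
(o(-10, 38) - 2946)/(-2586 - 3781) = (45/(2*(7 + 2*38)) - 2946)/(-2586 - 3781) = (45/(2*(7 + 76)) - 2946)/(-6367) = ((45/2)/83 - 2946)*(-1/6367) = ((45/2)*(1/83) - 2946)*(-1/6367) = (45/166 - 2946)*(-1/6367) = -488991/166*(-1/6367) = 488991/1056922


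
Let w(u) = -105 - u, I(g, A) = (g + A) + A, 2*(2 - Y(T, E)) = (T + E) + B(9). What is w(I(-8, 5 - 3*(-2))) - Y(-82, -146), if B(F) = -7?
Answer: -477/2 ≈ -238.50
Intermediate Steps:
Y(T, E) = 11/2 - E/2 - T/2 (Y(T, E) = 2 - ((T + E) - 7)/2 = 2 - ((E + T) - 7)/2 = 2 - (-7 + E + T)/2 = 2 + (7/2 - E/2 - T/2) = 11/2 - E/2 - T/2)
I(g, A) = g + 2*A (I(g, A) = (A + g) + A = g + 2*A)
w(I(-8, 5 - 3*(-2))) - Y(-82, -146) = (-105 - (-8 + 2*(5 - 3*(-2)))) - (11/2 - ½*(-146) - ½*(-82)) = (-105 - (-8 + 2*(5 + 6))) - (11/2 + 73 + 41) = (-105 - (-8 + 2*11)) - 1*239/2 = (-105 - (-8 + 22)) - 239/2 = (-105 - 1*14) - 239/2 = (-105 - 14) - 239/2 = -119 - 239/2 = -477/2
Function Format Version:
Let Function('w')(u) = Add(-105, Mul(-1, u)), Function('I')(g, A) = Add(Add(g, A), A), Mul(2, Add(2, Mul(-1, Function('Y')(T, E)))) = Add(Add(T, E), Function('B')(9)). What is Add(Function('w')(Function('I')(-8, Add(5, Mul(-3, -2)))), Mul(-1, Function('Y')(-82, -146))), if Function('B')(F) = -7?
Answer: Rational(-477, 2) ≈ -238.50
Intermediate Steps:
Function('Y')(T, E) = Add(Rational(11, 2), Mul(Rational(-1, 2), E), Mul(Rational(-1, 2), T)) (Function('Y')(T, E) = Add(2, Mul(Rational(-1, 2), Add(Add(T, E), -7))) = Add(2, Mul(Rational(-1, 2), Add(Add(E, T), -7))) = Add(2, Mul(Rational(-1, 2), Add(-7, E, T))) = Add(2, Add(Rational(7, 2), Mul(Rational(-1, 2), E), Mul(Rational(-1, 2), T))) = Add(Rational(11, 2), Mul(Rational(-1, 2), E), Mul(Rational(-1, 2), T)))
Function('I')(g, A) = Add(g, Mul(2, A)) (Function('I')(g, A) = Add(Add(A, g), A) = Add(g, Mul(2, A)))
Add(Function('w')(Function('I')(-8, Add(5, Mul(-3, -2)))), Mul(-1, Function('Y')(-82, -146))) = Add(Add(-105, Mul(-1, Add(-8, Mul(2, Add(5, Mul(-3, -2)))))), Mul(-1, Add(Rational(11, 2), Mul(Rational(-1, 2), -146), Mul(Rational(-1, 2), -82)))) = Add(Add(-105, Mul(-1, Add(-8, Mul(2, Add(5, 6))))), Mul(-1, Add(Rational(11, 2), 73, 41))) = Add(Add(-105, Mul(-1, Add(-8, Mul(2, 11)))), Mul(-1, Rational(239, 2))) = Add(Add(-105, Mul(-1, Add(-8, 22))), Rational(-239, 2)) = Add(Add(-105, Mul(-1, 14)), Rational(-239, 2)) = Add(Add(-105, -14), Rational(-239, 2)) = Add(-119, Rational(-239, 2)) = Rational(-477, 2)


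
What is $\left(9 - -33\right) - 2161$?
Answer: $-2119$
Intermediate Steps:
$\left(9 - -33\right) - 2161 = \left(9 + 33\right) - 2161 = 42 - 2161 = -2119$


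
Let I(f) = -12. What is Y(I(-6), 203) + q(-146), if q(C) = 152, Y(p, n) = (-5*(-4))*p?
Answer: -88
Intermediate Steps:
Y(p, n) = 20*p
Y(I(-6), 203) + q(-146) = 20*(-12) + 152 = -240 + 152 = -88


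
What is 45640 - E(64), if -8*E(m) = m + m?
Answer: 45656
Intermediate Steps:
E(m) = -m/4 (E(m) = -(m + m)/8 = -m/4)
45640 - E(64) = 45640 - (-1)*64/4 = 45640 - 1*(-16) = 45640 + 16 = 45656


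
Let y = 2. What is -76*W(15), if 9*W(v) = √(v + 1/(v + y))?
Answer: -1216*√17/153 ≈ -32.769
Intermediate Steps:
W(v) = √(v + 1/(2 + v))/9 (W(v) = √(v + 1/(v + 2))/9 = √(v + 1/(2 + v))/9)
-76*W(15) = -76*√((1 + 15*(2 + 15))/(2 + 15))/9 = -76*√((1 + 15*17)/17)/9 = -76*√((1 + 255)/17)/9 = -76*√((1/17)*256)/9 = -76*√(256/17)/9 = -76*16*√17/17/9 = -1216*√17/153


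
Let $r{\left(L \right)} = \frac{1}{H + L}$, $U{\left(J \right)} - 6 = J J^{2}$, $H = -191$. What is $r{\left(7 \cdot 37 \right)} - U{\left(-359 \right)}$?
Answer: $\frac{3146242565}{68} \approx 4.6268 \cdot 10^{7}$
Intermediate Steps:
$U{\left(J \right)} = 6 + J^{3}$ ($U{\left(J \right)} = 6 + J J^{2} = 6 + J^{3}$)
$r{\left(L \right)} = \frac{1}{-191 + L}$
$r{\left(7 \cdot 37 \right)} - U{\left(-359 \right)} = \frac{1}{-191 + 7 \cdot 37} - \left(6 + \left(-359\right)^{3}\right) = \frac{1}{-191 + 259} - \left(6 - 46268279\right) = \frac{1}{68} - -46268273 = \frac{1}{68} + 46268273 = \frac{3146242565}{68}$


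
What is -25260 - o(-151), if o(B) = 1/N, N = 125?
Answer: -3157501/125 ≈ -25260.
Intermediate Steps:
o(B) = 1/125
-25260 - o(-151) = -25260 - 1*1/125 = -25260 - 1/125 = -3157501/125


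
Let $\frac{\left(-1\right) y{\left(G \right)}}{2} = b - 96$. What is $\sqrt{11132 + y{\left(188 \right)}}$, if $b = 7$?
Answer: $\sqrt{11310} \approx 106.35$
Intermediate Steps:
$y{\left(G \right)} = 178$ ($y{\left(G \right)} = - 2 \left(7 - 96\right) = \left(-2\right) \left(-89\right) = 178$)
$\sqrt{11132 + y{\left(188 \right)}} = \sqrt{11132 + 178} = \sqrt{11310}$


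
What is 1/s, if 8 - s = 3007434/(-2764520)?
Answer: 1382260/12561797 ≈ 0.11004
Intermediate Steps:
s = 12561797/1382260 (s = 8 - 3007434/(-2764520) = 8 - 3007434*(-1)/2764520 = 8 - 1*(-1503717/1382260) = 8 + 1503717/1382260 = 12561797/1382260 ≈ 9.0879)
1/s = 1/(12561797/1382260) = 1382260/12561797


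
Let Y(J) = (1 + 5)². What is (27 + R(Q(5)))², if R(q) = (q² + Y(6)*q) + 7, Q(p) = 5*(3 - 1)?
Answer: 244036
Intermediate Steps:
Y(J) = 36 (Y(J) = 6² = 36)
Q(p) = 10 (Q(p) = 5*2 = 10)
R(q) = 7 + q² + 36*q (R(q) = (q² + 36*q) + 7 = 7 + q² + 36*q)
(27 + R(Q(5)))² = (27 + (7 + 10² + 36*10))² = (27 + (7 + 100 + 360))² = (27 + 467)² = 494² = 244036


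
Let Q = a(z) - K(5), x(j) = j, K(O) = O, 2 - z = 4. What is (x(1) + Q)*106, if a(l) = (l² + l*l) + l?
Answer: 212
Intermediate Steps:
z = -2 (z = 2 - 1*4 = 2 - 4 = -2)
a(l) = l + 2*l² (a(l) = (l² + l²) + l = 2*l² + l = l + 2*l²)
Q = 1 (Q = -2*(1 + 2*(-2)) - 1*5 = -2*(1 - 4) - 5 = -2*(-3) - 5 = 6 - 5 = 1)
(x(1) + Q)*106 = (1 + 1)*106 = 2*106 = 212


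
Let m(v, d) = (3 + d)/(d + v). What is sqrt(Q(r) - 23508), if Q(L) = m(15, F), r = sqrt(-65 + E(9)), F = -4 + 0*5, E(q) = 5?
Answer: I*sqrt(2844479)/11 ≈ 153.32*I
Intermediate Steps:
F = -4 (F = -4 + 0 = -4)
m(v, d) = (3 + d)/(d + v)
r = 2*I*sqrt(15) (r = sqrt(-65 + 5) = sqrt(-60) = 2*I*sqrt(15) ≈ 7.746*I)
Q(L) = -1/11 (Q(L) = (3 - 4)/(-4 + 15) = -1/11)
sqrt(Q(r) - 23508) = sqrt(-1/11 - 23508) = sqrt(-258589/11) = I*sqrt(2844479)/11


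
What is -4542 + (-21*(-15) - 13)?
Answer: -4240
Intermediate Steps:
-4542 + (-21*(-15) - 13) = -4542 + (315 - 13) = -4542 + 302 = -4240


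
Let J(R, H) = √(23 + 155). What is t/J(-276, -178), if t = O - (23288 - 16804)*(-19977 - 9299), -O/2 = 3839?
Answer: 94908953*√178/89 ≈ 1.4227e+7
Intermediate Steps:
O = -7678 (O = -2*3839 = -7678)
J(R, H) = √178
t = 189817906 (t = -7678 - (23288 - 16804)*(-19977 - 9299) = -7678 - 6484*(-29276) = -7678 - 1*(-189825584) = -7678 + 189825584 = 189817906)
t/J(-276, -178) = 189817906/(√178) = 189817906*(√178/178) = 94908953*√178/89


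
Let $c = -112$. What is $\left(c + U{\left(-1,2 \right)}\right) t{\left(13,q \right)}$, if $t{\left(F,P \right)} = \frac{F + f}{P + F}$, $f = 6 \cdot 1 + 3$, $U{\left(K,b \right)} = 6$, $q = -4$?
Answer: $- \frac{2332}{9} \approx -259.11$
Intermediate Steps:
$f = 9$ ($f = 6 + 3 = 9$)
$t{\left(F,P \right)} = \frac{9 + F}{F + P}$ ($t{\left(F,P \right)} = \frac{F + 9}{P + F} = \frac{9 + F}{F + P}$)
$\left(c + U{\left(-1,2 \right)}\right) t{\left(13,q \right)} = \left(-112 + 6\right) \frac{9 + 13}{13 - 4} = - 106 \cdot \frac{1}{9} \cdot 22 = \left(-106\right) \frac{22}{9} = - \frac{2332}{9}$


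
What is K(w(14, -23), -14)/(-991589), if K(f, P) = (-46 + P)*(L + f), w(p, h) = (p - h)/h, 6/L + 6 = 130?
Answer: -66750/707002957 ≈ -9.4413e-5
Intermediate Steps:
L = 3/62 (L = 6/(-6 + 130) = 6/124 = 6*(1/124) = 3/62 ≈ 0.048387)
w(p, h) = (p - h)/h
K(f, P) = (-46 + P)*(3/62 + f)
K(w(14, -23), -14)/(-991589) = (-69/31 - 46*(14 - 1*(-23))/(-23) + (3/62)*(-14) - 14*(14 - 1*(-23))/(-23))/(-991589) = (-69/31 - (-2)*(14 + 23) - 21/31 - (-14)*(14 + 23)/23)*(-1/991589) = (-69/31 - (-2)*37 - 21/31 - (-14)*37/23)*(-1/991589) = (-69/31 - 46*(-37/23) - 21/31 - 14*(-37/23))*(-1/991589) = (-69/31 + 74 - 21/31 + 518/23)*(-1/991589) = (66750/713)*(-1/991589) = -66750/707002957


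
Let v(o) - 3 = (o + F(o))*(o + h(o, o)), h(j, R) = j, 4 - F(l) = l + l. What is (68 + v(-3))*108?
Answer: 3132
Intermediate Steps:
F(l) = 4 - 2*l (F(l) = 4 - (l + l) = 4 - 2*l)
v(o) = 3 + 2*o*(4 - o) (v(o) = 3 + (o + (4 - 2*o))*(o + o) = 3 + (4 - o)*(2*o) = 3 + 2*o*(4 - o))
(68 + v(-3))*108 = (68 + (3 - 2*(-3)² + 8*(-3)))*108 = (68 + (3 - 2*9 - 24))*108 = (68 + (3 - 18 - 24))*108 = (68 - 39)*108 = 29*108 = 3132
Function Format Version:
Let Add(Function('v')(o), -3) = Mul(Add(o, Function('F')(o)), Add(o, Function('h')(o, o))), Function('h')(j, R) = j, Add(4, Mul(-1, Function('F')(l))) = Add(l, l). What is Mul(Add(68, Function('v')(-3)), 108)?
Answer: 3132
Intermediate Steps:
Function('F')(l) = Add(4, Mul(-2, l)) (Function('F')(l) = Add(4, Mul(-1, Add(l, l))) = Add(4, Mul(-1, Mul(2, l))) = Add(4, Mul(-2, l)))
Function('v')(o) = Add(3, Mul(2, o, Add(4, Mul(-1, o)))) (Function('v')(o) = Add(3, Mul(Add(o, Add(4, Mul(-2, o))), Add(o, o))) = Add(3, Mul(Add(4, Mul(-1, o)), Mul(2, o))) = Add(3, Mul(2, o, Add(4, Mul(-1, o)))))
Mul(Add(68, Function('v')(-3)), 108) = Mul(Add(68, Add(3, Mul(-2, Pow(-3, 2)), Mul(8, -3))), 108) = Mul(Add(68, Add(3, Mul(-2, 9), -24)), 108) = Mul(Add(68, Add(3, -18, -24)), 108) = Mul(Add(68, -39), 108) = Mul(29, 108) = 3132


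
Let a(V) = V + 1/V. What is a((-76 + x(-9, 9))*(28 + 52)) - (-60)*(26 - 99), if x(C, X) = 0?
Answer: -63596801/6080 ≈ -10460.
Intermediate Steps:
a((-76 + x(-9, 9))*(28 + 52)) - (-60)*(26 - 99) = ((-76 + 0)*(28 + 52) + 1/((-76 + 0)*(28 + 52))) - (-60)*(26 - 99) = (-76*80 + 1/(-76*80)) - (-60)*(-73) = (-6080 + 1/(-6080)) - 1*4380 = (-6080 - 1/6080) - 4380 = -36966401/6080 - 4380 = -63596801/6080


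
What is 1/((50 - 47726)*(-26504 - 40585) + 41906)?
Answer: 1/3198577070 ≈ 3.1264e-10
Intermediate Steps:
1/((50 - 47726)*(-26504 - 40585) + 41906) = 1/(-47676*(-67089) + 41906) = 1/(3198535164 + 41906) = 1/3198577070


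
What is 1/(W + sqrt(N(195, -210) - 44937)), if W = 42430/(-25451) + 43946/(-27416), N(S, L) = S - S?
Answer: -44225300674718556/607886911406333145193 - 121718864835406864*I*sqrt(4993)/1823660734218999435579 ≈ -7.2752e-5 - 0.0047162*I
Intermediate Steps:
N(S, L) = 0
W = -1140865263/348882308 (W = 42430*(-1/25451) + 43946*(-1/27416) = -42430/25451 - 21973/13708 = -1140865263/348882308 ≈ -3.2701)
1/(W + sqrt(N(195, -210) - 44937)) = 1/(-1140865263/348882308 + sqrt(0 - 44937)) = 1/(-1140865263/348882308 + sqrt(-44937)) = 1/(-1140865263/348882308 + 3*I*sqrt(4993))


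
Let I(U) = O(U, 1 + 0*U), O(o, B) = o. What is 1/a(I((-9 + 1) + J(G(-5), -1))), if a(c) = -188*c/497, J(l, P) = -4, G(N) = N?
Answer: 497/2256 ≈ 0.22030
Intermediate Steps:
I(U) = U
a(c) = -188*c/497 (a(c) = -188*c*(1/497) = -188*c/497)
1/a(I((-9 + 1) + J(G(-5), -1))) = 1/(-188*((-9 + 1) - 4)/497) = 1/(-188*(-8 - 4)/497) = 1/(-188/497*(-12)) = 1/(2256/497) = 497/2256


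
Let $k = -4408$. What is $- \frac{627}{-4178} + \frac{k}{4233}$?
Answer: $- \frac{15762533}{17685474} \approx -0.89127$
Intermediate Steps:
$- \frac{627}{-4178} + \frac{k}{4233} = - \frac{627}{-4178} - \frac{4408}{4233} = \left(-627\right) \left(- \frac{1}{4178}\right) - \frac{4408}{4233} = \frac{627}{4178} - \frac{4408}{4233} = - \frac{15762533}{17685474}$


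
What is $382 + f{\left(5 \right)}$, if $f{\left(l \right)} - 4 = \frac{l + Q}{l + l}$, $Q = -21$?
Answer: $\frac{1922}{5} \approx 384.4$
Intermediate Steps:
$f{\left(l \right)} = 4 + \frac{-21 + l}{2 l}$ ($f{\left(l \right)} = 4 + \frac{l - 21}{l + l} = 4 + \frac{-21 + l}{2 l}$)
$382 + f{\left(5 \right)} = 382 + \frac{3 \left(-7 + 3 \cdot 5\right)}{2 \cdot 5} = 382 + \frac{3}{2} \cdot \frac{1}{5} \left(-7 + 15\right) = 382 + \frac{3}{2} \cdot \frac{1}{5} \cdot 8 = 382 + \frac{12}{5} = \frac{1922}{5}$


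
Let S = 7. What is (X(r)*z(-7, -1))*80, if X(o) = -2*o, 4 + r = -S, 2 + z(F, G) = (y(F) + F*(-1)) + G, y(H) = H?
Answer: -5280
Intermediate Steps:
z(F, G) = -2 + G (z(F, G) = -2 + ((F + F*(-1)) + G) = -2 + ((F - F) + G) = -2 + (0 + G) = -2 + G)
r = -11 (r = -4 - 1*7 = -4 - 7 = -11)
(X(r)*z(-7, -1))*80 = ((-2*(-11))*(-2 - 1))*80 = (22*(-3))*80 = -66*80 = -5280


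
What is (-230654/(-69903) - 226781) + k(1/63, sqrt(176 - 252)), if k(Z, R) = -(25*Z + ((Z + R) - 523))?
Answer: -110711378182/489321 - 2*I*sqrt(19) ≈ -2.2626e+5 - 8.7178*I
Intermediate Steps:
k(Z, R) = 523 - R - 26*Z (k(Z, R) = -(25*Z + ((R + Z) - 523)) = -(25*Z + (-523 + R + Z)) = -(-523 + R + 26*Z) = 523 - R - 26*Z)
(-230654/(-69903) - 226781) + k(1/63, sqrt(176 - 252)) = (-230654/(-69903) - 226781) + (523 - sqrt(176 - 252) - 26/63) = (-230654*(-1/69903) - 226781) + (523 - sqrt(-76) - 26*1/63) = (230654/69903 - 226781) + (523 - 2*I*sqrt(19) - 26/63) = -15852441589/69903 + (523 - 2*I*sqrt(19) - 26/63) = -15852441589/69903 + (32923/63 - 2*I*sqrt(19)) = -110711378182/489321 - 2*I*sqrt(19)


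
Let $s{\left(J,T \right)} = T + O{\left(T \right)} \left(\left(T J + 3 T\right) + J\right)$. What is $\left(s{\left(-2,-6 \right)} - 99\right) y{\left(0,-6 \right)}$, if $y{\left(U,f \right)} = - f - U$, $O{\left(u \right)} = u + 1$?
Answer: $-390$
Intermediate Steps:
$O{\left(u \right)} = 1 + u$
$y{\left(U,f \right)} = - U - f$
$s{\left(J,T \right)} = T + \left(1 + T\right) \left(J + 3 T + J T\right)$ ($s{\left(J,T \right)} = T + \left(1 + T\right) \left(\left(T J + 3 T\right) + J\right) = T + \left(1 + T\right) \left(\left(J T + 3 T\right) + J\right) = T + \left(1 + T\right) \left(\left(3 T + J T\right) + J\right) = T + \left(1 + T\right) \left(J + 3 T + J T\right)$)
$\left(s{\left(-2,-6 \right)} - 99\right) y{\left(0,-6 \right)} = \left(\left(-6 - 2 \left(1 - 6\right) + 3 \left(-6\right) \left(1 - 6\right) - - 12 \left(1 - 6\right)\right) - 99\right) \left(\left(-1\right) 0 - -6\right) = \left(\left(-6 - -10 + 3 \left(-6\right) \left(-5\right) - \left(-12\right) \left(-5\right)\right) - 99\right) \left(0 + 6\right) = \left(\left(-6 + 10 + 90 - 60\right) - 99\right) 6 = \left(34 - 99\right) 6 = \left(-65\right) 6 = -390$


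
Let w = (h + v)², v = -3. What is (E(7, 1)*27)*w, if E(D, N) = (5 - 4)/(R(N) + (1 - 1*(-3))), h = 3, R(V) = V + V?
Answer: 0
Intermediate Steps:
R(V) = 2*V
E(D, N) = 1/(4 + 2*N) (E(D, N) = (5 - 4)/(2*N + (1 - 1*(-3))) = 1/(2*N + (1 + 3)) = 1/(2*N + 4) = 1/(4 + 2*N))
w = 0 (w = (3 - 3)² = 0² = 0)
(E(7, 1)*27)*w = ((1/(2*(2 + 1)))*27)*0 = (((½)/3)*27)*0 = (((½)*(⅓))*27)*0 = ((⅙)*27)*0 = (9/2)*0 = 0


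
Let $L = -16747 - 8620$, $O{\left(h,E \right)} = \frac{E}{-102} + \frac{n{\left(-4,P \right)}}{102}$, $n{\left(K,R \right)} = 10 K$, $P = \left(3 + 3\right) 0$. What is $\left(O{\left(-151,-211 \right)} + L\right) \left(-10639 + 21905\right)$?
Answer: $- \frac{4858017493}{17} \approx -2.8577 \cdot 10^{8}$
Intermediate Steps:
$P = 0$ ($P = 6 \cdot 0 = 0$)
$O{\left(h,E \right)} = - \frac{20}{51} - \frac{E}{102}$ ($O{\left(h,E \right)} = \frac{E}{-102} + \frac{10 \left(-4\right)}{102} = E \left(- \frac{1}{102}\right) - \frac{20}{51} = - \frac{E}{102} - \frac{20}{51} = - \frac{20}{51} - \frac{E}{102}$)
$L = -25367$
$\left(O{\left(-151,-211 \right)} + L\right) \left(-10639 + 21905\right) = \left(\left(- \frac{20}{51} - - \frac{211}{102}\right) - 25367\right) \left(-10639 + 21905\right) = \left(\left(- \frac{20}{51} + \frac{211}{102}\right) - 25367\right) 11266 = \left(\frac{57}{34} - 25367\right) 11266 = \left(- \frac{862421}{34}\right) 11266 = - \frac{4858017493}{17}$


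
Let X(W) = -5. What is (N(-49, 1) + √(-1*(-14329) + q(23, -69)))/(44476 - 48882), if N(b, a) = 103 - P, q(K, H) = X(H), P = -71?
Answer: -87/2203 - √3581/2203 ≈ -0.066655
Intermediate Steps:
q(K, H) = -5
N(b, a) = 174 (N(b, a) = 103 - 1*(-71) = 103 + 71 = 174)
(N(-49, 1) + √(-1*(-14329) + q(23, -69)))/(44476 - 48882) = (174 + √(-1*(-14329) - 5))/(44476 - 48882) = (174 + √(14329 - 5))/(-4406) = (174 + √14324)*(-1/4406) = (174 + 2*√3581)*(-1/4406) = -87/2203 - √3581/2203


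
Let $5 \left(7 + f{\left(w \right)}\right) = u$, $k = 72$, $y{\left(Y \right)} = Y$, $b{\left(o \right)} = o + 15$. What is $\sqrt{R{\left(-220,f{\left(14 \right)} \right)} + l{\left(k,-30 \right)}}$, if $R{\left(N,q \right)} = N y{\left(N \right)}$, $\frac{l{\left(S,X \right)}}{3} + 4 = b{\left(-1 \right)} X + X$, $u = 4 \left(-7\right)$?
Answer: $\sqrt{47038} \approx 216.88$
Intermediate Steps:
$b{\left(o \right)} = 15 + o$
$u = -28$
$f{\left(w \right)} = - \frac{63}{5}$ ($f{\left(w \right)} = -7 + \frac{1}{5} \left(-28\right) = -7 - \frac{28}{5} = - \frac{63}{5}$)
$l{\left(S,X \right)} = -12 + 45 X$ ($l{\left(S,X \right)} = -12 + 3 \left(\left(15 - 1\right) X + X\right) = -12 + 3 \left(14 X + X\right) = -12 + 3 \cdot 15 X = -12 + 45 X$)
$R{\left(N,q \right)} = N^{2}$ ($R{\left(N,q \right)} = N N = N^{2}$)
$\sqrt{R{\left(-220,f{\left(14 \right)} \right)} + l{\left(k,-30 \right)}} = \sqrt{\left(-220\right)^{2} + \left(-12 + 45 \left(-30\right)\right)} = \sqrt{48400 - 1362} = \sqrt{47038}$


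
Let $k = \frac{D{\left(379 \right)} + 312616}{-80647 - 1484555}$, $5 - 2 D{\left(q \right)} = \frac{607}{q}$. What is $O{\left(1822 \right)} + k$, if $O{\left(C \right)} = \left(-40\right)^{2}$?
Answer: $\frac{158170001782}{98868593} \approx 1599.8$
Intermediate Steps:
$D{\left(q \right)} = \frac{5}{2} - \frac{607}{2 q}$ ($D{\left(q \right)} = \frac{5}{2} - \frac{607 \frac{1}{q}}{2} = \frac{5}{2} - \frac{607}{2 q}$)
$O{\left(C \right)} = 1600$
$k = - \frac{19747018}{98868593}$ ($k = \frac{\frac{-607 + 5 \cdot 379}{2 \cdot 379} + 312616}{-80647 - 1484555} = \frac{\frac{1}{2} \cdot \frac{1}{379} \left(-607 + 1895\right) + 312616}{-1565202} = \left(\frac{1}{2} \cdot \frac{1}{379} \cdot 1288 + 312616\right) \left(- \frac{1}{1565202}\right) = \left(\frac{644}{379} + 312616\right) \left(- \frac{1}{1565202}\right) = \frac{118482108}{379} \left(- \frac{1}{1565202}\right) = - \frac{19747018}{98868593} \approx -0.19973$)
$O{\left(1822 \right)} + k = 1600 - \frac{19747018}{98868593} = \frac{158170001782}{98868593}$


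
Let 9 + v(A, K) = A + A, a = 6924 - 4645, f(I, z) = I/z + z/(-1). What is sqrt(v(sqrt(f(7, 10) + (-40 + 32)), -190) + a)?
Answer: sqrt(56750 + 5*I*sqrt(1730))/5 ≈ 47.645 + 0.087299*I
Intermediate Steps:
f(I, z) = -z + I/z (f(I, z) = I/z + z*(-1) = I/z - z = -z + I/z)
a = 2279
v(A, K) = -9 + 2*A (v(A, K) = -9 + (A + A) = -9 + 2*A)
sqrt(v(sqrt(f(7, 10) + (-40 + 32)), -190) + a) = sqrt((-9 + 2*sqrt((-1*10 + 7/10) + (-40 + 32))) + 2279) = sqrt((-9 + 2*sqrt((-10 + 7*(1/10)) - 8)) + 2279) = sqrt((-9 + 2*sqrt((-10 + 7/10) - 8)) + 2279) = sqrt((-9 + 2*sqrt(-93/10 - 8)) + 2279) = sqrt((-9 + 2*sqrt(-173/10)) + 2279) = sqrt((-9 + 2*(I*sqrt(1730)/10)) + 2279) = sqrt((-9 + I*sqrt(1730)/5) + 2279) = sqrt(2270 + I*sqrt(1730)/5)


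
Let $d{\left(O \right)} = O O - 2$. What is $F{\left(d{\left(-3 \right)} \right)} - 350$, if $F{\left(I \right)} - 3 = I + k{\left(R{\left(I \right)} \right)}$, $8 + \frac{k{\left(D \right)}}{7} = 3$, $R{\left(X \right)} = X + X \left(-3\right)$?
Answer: $-375$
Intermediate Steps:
$R{\left(X \right)} = - 2 X$ ($R{\left(X \right)} = X - 3 X = - 2 X$)
$k{\left(D \right)} = -35$ ($k{\left(D \right)} = -56 + 7 \cdot 3 = -56 + 21 = -35$)
$d{\left(O \right)} = -2 + O^{2}$ ($d{\left(O \right)} = O^{2} - 2 = -2 + O^{2}$)
$F{\left(I \right)} = -32 + I$ ($F{\left(I \right)} = 3 + \left(I - 35\right) = 3 + \left(-35 + I\right) = -32 + I$)
$F{\left(d{\left(-3 \right)} \right)} - 350 = \left(-32 - \left(2 - \left(-3\right)^{2}\right)\right) - 350 = \left(-32 + \left(-2 + 9\right)\right) - 350 = \left(-32 + 7\right) - 350 = -25 - 350 = -375$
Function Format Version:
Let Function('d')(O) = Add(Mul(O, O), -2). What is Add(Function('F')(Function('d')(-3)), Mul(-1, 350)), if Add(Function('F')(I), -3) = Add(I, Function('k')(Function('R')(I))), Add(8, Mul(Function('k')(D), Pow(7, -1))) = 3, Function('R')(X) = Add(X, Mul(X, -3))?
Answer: -375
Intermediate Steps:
Function('R')(X) = Mul(-2, X) (Function('R')(X) = Add(X, Mul(-3, X)) = Mul(-2, X))
Function('k')(D) = -35 (Function('k')(D) = Add(-56, Mul(7, 3)) = Add(-56, 21) = -35)
Function('d')(O) = Add(-2, Pow(O, 2)) (Function('d')(O) = Add(Pow(O, 2), -2) = Add(-2, Pow(O, 2)))
Function('F')(I) = Add(-32, I) (Function('F')(I) = Add(3, Add(I, -35)) = Add(3, Add(-35, I)) = Add(-32, I))
Add(Function('F')(Function('d')(-3)), Mul(-1, 350)) = Add(Add(-32, Add(-2, Pow(-3, 2))), Mul(-1, 350)) = Add(Add(-32, Add(-2, 9)), -350) = Add(Add(-32, 7), -350) = Add(-25, -350) = -375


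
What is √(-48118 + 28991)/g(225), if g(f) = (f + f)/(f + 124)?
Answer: 349*I*√19127/450 ≈ 107.26*I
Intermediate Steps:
g(f) = 2*f/(124 + f) (g(f) = (2*f)/(124 + f) = 2*f/(124 + f))
√(-48118 + 28991)/g(225) = √(-48118 + 28991)/((2*225/(124 + 225))) = √(-19127)/((2*225/349)) = (I*√19127)/((2*225*(1/349))) = (I*√19127)/(450/349) = (I*√19127)*(349/450) = 349*I*√19127/450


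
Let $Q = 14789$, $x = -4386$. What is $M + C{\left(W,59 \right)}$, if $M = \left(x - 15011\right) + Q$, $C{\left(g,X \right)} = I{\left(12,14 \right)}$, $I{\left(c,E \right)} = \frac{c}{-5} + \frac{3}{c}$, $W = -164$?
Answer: $- \frac{92203}{20} \approx -4610.1$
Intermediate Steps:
$I{\left(c,E \right)} = \frac{3}{c} - \frac{c}{5}$ ($I{\left(c,E \right)} = c \left(- \frac{1}{5}\right) + \frac{3}{c} = - \frac{c}{5} + \frac{3}{c} = \frac{3}{c} - \frac{c}{5}$)
$C{\left(g,X \right)} = - \frac{43}{20}$ ($C{\left(g,X \right)} = \frac{3}{12} - \frac{12}{5} = 3 \cdot \frac{1}{12} - \frac{12}{5} = \frac{1}{4} - \frac{12}{5} = - \frac{43}{20}$)
$M = -4608$ ($M = \left(-4386 - 15011\right) + 14789 = -19397 + 14789 = -4608$)
$M + C{\left(W,59 \right)} = -4608 - \frac{43}{20} = - \frac{92203}{20}$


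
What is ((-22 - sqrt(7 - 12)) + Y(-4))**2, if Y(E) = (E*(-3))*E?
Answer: (70 + I*sqrt(5))**2 ≈ 4895.0 + 313.05*I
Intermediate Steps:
Y(E) = -3*E**2 (Y(E) = (-3*E)*E = -3*E**2)
((-22 - sqrt(7 - 12)) + Y(-4))**2 = ((-22 - sqrt(7 - 12)) - 3*(-4)**2)**2 = ((-22 - sqrt(-5)) - 3*16)**2 = ((-22 - I*sqrt(5)) - 48)**2 = (-70 - I*sqrt(5))**2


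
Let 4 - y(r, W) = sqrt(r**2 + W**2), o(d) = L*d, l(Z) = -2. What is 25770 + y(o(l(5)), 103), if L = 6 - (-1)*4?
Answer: 25774 - sqrt(11009) ≈ 25669.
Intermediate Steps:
L = 10 (L = 6 - 1*(-4) = 6 + 4 = 10)
o(d) = 10*d
y(r, W) = 4 - sqrt(W**2 + r**2) (y(r, W) = 4 - sqrt(r**2 + W**2) = 4 - sqrt(W**2 + r**2))
25770 + y(o(l(5)), 103) = 25770 + (4 - sqrt(103**2 + (10*(-2))**2)) = 25770 + (4 - sqrt(10609 + (-20)**2)) = 25770 + (4 - sqrt(10609 + 400)) = 25770 + (4 - sqrt(11009)) = 25774 - sqrt(11009)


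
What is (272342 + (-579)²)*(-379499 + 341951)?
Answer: -22813526484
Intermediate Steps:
(272342 + (-579)²)*(-379499 + 341951) = (272342 + 335241)*(-37548) = 607583*(-37548) = -22813526484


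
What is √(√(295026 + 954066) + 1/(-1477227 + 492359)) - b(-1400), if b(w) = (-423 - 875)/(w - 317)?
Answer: -1298/1717 + √(-246217 + 1454947466136*√34697)/492434 ≈ 32.675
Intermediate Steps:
b(w) = -1298/(-317 + w)
√(√(295026 + 954066) + 1/(-1477227 + 492359)) - b(-1400) = √(√(295026 + 954066) + 1/(-1477227 + 492359)) - (-1298)/(-317 - 1400) = √(√1249092 + 1/(-984868)) - (-1298)/(-1717) = √(6*√34697 - 1/984868) - (-1298)*(-1)/1717 = √(-1/984868 + 6*√34697) - 1*1298/1717 = √(-1/984868 + 6*√34697) - 1298/1717 = -1298/1717 + √(-1/984868 + 6*√34697)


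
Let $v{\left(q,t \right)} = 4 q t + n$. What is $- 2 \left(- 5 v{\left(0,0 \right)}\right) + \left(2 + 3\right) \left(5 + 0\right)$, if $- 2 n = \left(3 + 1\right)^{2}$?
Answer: $-55$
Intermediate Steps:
$n = -8$ ($n = - \frac{\left(3 + 1\right)^{2}}{2} = - \frac{4^{2}}{2} = \left(- \frac{1}{2}\right) 16 = -8$)
$v{\left(q,t \right)} = -8 + 4 q t$ ($v{\left(q,t \right)} = 4 q t - 8 = -8 + 4 q t$)
$- 2 \left(- 5 v{\left(0,0 \right)}\right) + \left(2 + 3\right) \left(5 + 0\right) = - 2 \left(- 5 \left(-8 + 4 \cdot 0 \cdot 0\right)\right) + \left(2 + 3\right) \left(5 + 0\right) = - 2 \left(- 5 \left(-8 + 0\right)\right) + 5 \cdot 5 = - 2 \left(\left(-5\right) \left(-8\right)\right) + 25 = \left(-2\right) 40 + 25 = -80 + 25 = -55$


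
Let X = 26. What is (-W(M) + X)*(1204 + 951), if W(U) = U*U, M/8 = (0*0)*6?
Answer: 56030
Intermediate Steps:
M = 0 (M = 8*((0*0)*6) = 8*(0*6) = 8*0 = 0)
W(U) = U**2
(-W(M) + X)*(1204 + 951) = (-1*0**2 + 26)*(1204 + 951) = (-1*0 + 26)*2155 = (0 + 26)*2155 = 26*2155 = 56030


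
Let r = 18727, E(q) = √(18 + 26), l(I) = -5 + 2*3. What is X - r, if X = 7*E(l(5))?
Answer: -18727 + 14*√11 ≈ -18681.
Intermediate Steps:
l(I) = 1 (l(I) = -5 + 6 = 1)
E(q) = 2*√11 (E(q) = √44 = 2*√11)
X = 14*√11 (X = 7*(2*√11) = 14*√11 ≈ 46.433)
X - r = 14*√11 - 1*18727 = 14*√11 - 18727 = -18727 + 14*√11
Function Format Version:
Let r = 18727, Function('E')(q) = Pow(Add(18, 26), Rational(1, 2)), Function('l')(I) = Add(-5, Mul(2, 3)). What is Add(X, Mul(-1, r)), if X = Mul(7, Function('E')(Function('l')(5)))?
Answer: Add(-18727, Mul(14, Pow(11, Rational(1, 2)))) ≈ -18681.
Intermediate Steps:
Function('l')(I) = 1 (Function('l')(I) = Add(-5, 6) = 1)
Function('E')(q) = Mul(2, Pow(11, Rational(1, 2))) (Function('E')(q) = Pow(44, Rational(1, 2)) = Mul(2, Pow(11, Rational(1, 2))))
X = Mul(14, Pow(11, Rational(1, 2))) (X = Mul(7, Mul(2, Pow(11, Rational(1, 2)))) = Mul(14, Pow(11, Rational(1, 2))) ≈ 46.433)
Add(X, Mul(-1, r)) = Add(Mul(14, Pow(11, Rational(1, 2))), Mul(-1, 18727)) = Add(Mul(14, Pow(11, Rational(1, 2))), -18727) = Add(-18727, Mul(14, Pow(11, Rational(1, 2))))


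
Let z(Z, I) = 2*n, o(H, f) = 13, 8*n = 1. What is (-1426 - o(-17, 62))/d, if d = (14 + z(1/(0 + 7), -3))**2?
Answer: -23024/3249 ≈ -7.0865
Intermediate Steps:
n = 1/8 (n = (1/8)*1 = 1/8 ≈ 0.12500)
z(Z, I) = 1/4 (z(Z, I) = 2*(1/8) = 1/4)
d = 3249/16 (d = (14 + 1/4)**2 = (57/4)**2 = 3249/16 ≈ 203.06)
(-1426 - o(-17, 62))/d = (-1426 - 1*13)/(3249/16) = (-1426 - 13)*(16/3249) = -1439*16/3249 = -23024/3249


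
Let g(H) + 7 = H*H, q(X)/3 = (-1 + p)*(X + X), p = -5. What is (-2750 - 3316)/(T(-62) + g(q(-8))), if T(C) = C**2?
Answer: -2022/28927 ≈ -0.069900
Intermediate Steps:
q(X) = -36*X (q(X) = 3*((-1 - 5)*(X + X)) = 3*(-12*X) = -36*X)
g(H) = -7 + H**2 (g(H) = -7 + H*H = -7 + H**2)
(-2750 - 3316)/(T(-62) + g(q(-8))) = (-2750 - 3316)/((-62)**2 + (-7 + (-36*(-8))**2)) = -6066/(3844 + (-7 + 288**2)) = -6066/(3844 + (-7 + 82944)) = -6066/(3844 + 82937) = -6066/86781 = -6066*1/86781 = -2022/28927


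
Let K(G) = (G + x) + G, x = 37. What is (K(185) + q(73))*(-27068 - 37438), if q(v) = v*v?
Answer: -370006416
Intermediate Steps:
q(v) = v²
K(G) = 37 + 2*G (K(G) = (G + 37) + G = (37 + G) + G = 37 + 2*G)
(K(185) + q(73))*(-27068 - 37438) = ((37 + 2*185) + 73²)*(-27068 - 37438) = ((37 + 370) + 5329)*(-64506) = (407 + 5329)*(-64506) = 5736*(-64506) = -370006416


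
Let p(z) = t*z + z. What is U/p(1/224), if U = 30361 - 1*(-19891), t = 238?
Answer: 11256448/239 ≈ 47098.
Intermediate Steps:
p(z) = 239*z (p(z) = 238*z + z = 239*z)
U = 50252 (U = 30361 + 19891 = 50252)
U/p(1/224) = 50252/((239/224)) = 50252/((239*(1/224))) = 50252/(239/224) = 50252*(224/239) = 11256448/239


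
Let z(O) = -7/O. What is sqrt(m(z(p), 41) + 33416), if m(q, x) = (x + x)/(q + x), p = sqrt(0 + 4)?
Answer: 2*sqrt(1879773)/15 ≈ 182.81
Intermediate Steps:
p = 2 (p = sqrt(4) = 2)
m(q, x) = 2*x/(q + x) (m(q, x) = (2*x)/(q + x) = 2*x/(q + x))
sqrt(m(z(p), 41) + 33416) = sqrt(2*41/(-7/2 + 41) + 33416) = sqrt(2*41/(75/2) + 33416) = sqrt(2*41*(2/75) + 33416) = sqrt(164/75 + 33416) = sqrt(2506364/75) = 2*sqrt(1879773)/15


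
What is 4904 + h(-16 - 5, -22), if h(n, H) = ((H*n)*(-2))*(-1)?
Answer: 5828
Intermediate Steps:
h(n, H) = 2*H*n (h(n, H) = -2*H*n*(-1) = 2*H*n)
4904 + h(-16 - 5, -22) = 4904 + 2*(-22)*(-16 - 5) = 4904 + 2*(-22)*(-21) = 4904 + 924 = 5828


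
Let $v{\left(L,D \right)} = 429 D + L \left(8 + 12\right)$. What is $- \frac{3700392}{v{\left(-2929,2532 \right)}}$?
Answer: $- \frac{462549}{128456} \approx -3.6008$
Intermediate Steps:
$v{\left(L,D \right)} = 20 L + 429 D$ ($v{\left(L,D \right)} = 429 D + L 20 = 429 D + 20 L = 20 L + 429 D$)
$- \frac{3700392}{v{\left(-2929,2532 \right)}} = - \frac{3700392}{20 \left(-2929\right) + 429 \cdot 2532} = - \frac{3700392}{-58580 + 1086228} = - \frac{3700392}{1027648} = \left(-3700392\right) \frac{1}{1027648} = - \frac{462549}{128456}$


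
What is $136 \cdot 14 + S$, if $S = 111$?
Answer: $2015$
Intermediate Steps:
$136 \cdot 14 + S = 136 \cdot 14 + 111 = 1904 + 111 = 2015$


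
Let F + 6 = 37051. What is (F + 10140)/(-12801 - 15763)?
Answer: -47185/28564 ≈ -1.6519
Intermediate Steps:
F = 37045 (F = -6 + 37051 = 37045)
(F + 10140)/(-12801 - 15763) = (37045 + 10140)/(-12801 - 15763) = 47185/(-28564) = 47185*(-1/28564) = -47185/28564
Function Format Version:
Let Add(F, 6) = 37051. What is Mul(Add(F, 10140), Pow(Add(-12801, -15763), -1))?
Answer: Rational(-47185, 28564) ≈ -1.6519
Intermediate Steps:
F = 37045 (F = Add(-6, 37051) = 37045)
Mul(Add(F, 10140), Pow(Add(-12801, -15763), -1)) = Mul(Add(37045, 10140), Pow(Add(-12801, -15763), -1)) = Mul(47185, Pow(-28564, -1)) = Mul(47185, Rational(-1, 28564)) = Rational(-47185, 28564)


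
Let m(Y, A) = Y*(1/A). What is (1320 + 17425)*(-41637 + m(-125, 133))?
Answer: -103806923270/133 ≈ -7.8050e+8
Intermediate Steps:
m(Y, A) = Y/A
(1320 + 17425)*(-41637 + m(-125, 133)) = (1320 + 17425)*(-41637 - 125/133) = 18745*(-41637 - 125*1/133) = 18745*(-41637 - 125/133) = 18745*(-5537846/133) = -103806923270/133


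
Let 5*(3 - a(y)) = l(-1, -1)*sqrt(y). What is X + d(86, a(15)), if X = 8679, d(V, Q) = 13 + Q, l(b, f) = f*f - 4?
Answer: 8695 + 3*sqrt(15)/5 ≈ 8697.3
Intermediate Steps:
l(b, f) = -4 + f**2 (l(b, f) = f**2 - 4 = -4 + f**2)
a(y) = 3 + 3*sqrt(y)/5 (a(y) = 3 - (-4 + (-1)**2)*sqrt(y)/5 = 3 - (-4 + 1)*sqrt(y)/5 = 3 - (-3)*sqrt(y)/5 = 3 + 3*sqrt(y)/5)
X + d(86, a(15)) = 8679 + (13 + (3 + 3*sqrt(15)/5)) = 8679 + (16 + 3*sqrt(15)/5) = 8695 + 3*sqrt(15)/5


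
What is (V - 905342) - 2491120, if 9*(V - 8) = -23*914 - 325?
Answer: -30589433/9 ≈ -3.3988e+6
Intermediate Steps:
V = -21275/9 (V = 8 + (-23*914 - 325)/9 = 8 + (-21022 - 325)/9 = 8 + (⅑)*(-21347) = 8 - 21347/9 = -21275/9 ≈ -2363.9)
(V - 905342) - 2491120 = (-21275/9 - 905342) - 2491120 = -8169353/9 - 2491120 = -30589433/9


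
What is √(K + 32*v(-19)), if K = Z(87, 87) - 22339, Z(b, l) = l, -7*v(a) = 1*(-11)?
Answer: 6*I*√30219/7 ≈ 149.0*I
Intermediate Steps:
v(a) = 11/7 (v(a) = -(-11)/7 = -⅐*(-11) = 11/7)
K = -22252 (K = 87 - 22339 = -22252)
√(K + 32*v(-19)) = √(-22252 + 32*(11/7)) = √(-22252 + 352/7) = √(-155412/7) = 6*I*√30219/7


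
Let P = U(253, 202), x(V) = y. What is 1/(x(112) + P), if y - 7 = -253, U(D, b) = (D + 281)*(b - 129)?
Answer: 1/38736 ≈ 2.5816e-5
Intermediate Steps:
U(D, b) = (-129 + b)*(281 + D) (U(D, b) = (281 + D)*(-129 + b) = (-129 + b)*(281 + D))
y = -246 (y = 7 - 253 = -246)
x(V) = -246
P = 38982 (P = -36249 - 129*253 + 281*202 + 253*202 = -36249 - 32637 + 56762 + 51106 = 38982)
1/(x(112) + P) = 1/(-246 + 38982) = 1/38736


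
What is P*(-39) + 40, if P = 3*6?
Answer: -662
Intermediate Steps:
P = 18
P*(-39) + 40 = 18*(-39) + 40 = -702 + 40 = -662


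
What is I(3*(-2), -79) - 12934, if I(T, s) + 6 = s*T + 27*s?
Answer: -14599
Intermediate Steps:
I(T, s) = -6 + 27*s + T*s (I(T, s) = -6 + (s*T + 27*s) = -6 + (T*s + 27*s) = -6 + (27*s + T*s) = -6 + 27*s + T*s)
I(3*(-2), -79) - 12934 = (-6 + 27*(-79) + (3*(-2))*(-79)) - 12934 = (-6 - 2133 - 6*(-79)) - 12934 = (-6 - 2133 + 474) - 12934 = -1665 - 12934 = -14599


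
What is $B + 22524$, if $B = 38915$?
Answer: $61439$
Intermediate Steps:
$B + 22524 = 38915 + 22524 = 61439$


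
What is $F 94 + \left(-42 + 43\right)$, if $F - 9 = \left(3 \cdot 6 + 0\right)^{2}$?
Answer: $31303$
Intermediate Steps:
$F = 333$ ($F = 9 + \left(3 \cdot 6 + 0\right)^{2} = 9 + \left(18 + 0\right)^{2} = 9 + 18^{2} = 9 + 324 = 333$)
$F 94 + \left(-42 + 43\right) = 333 \cdot 94 + \left(-42 + 43\right) = 31302 + 1 = 31303$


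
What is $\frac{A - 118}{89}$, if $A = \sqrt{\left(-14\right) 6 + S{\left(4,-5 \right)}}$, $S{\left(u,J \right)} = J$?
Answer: $- \frac{118}{89} + \frac{i \sqrt{89}}{89} \approx -1.3258 + 0.106 i$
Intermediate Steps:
$A = i \sqrt{89}$ ($A = \sqrt{\left(-14\right) 6 - 5} = \sqrt{-84 - 5} = \sqrt{-89} = i \sqrt{89} \approx 9.434 i$)
$\frac{A - 118}{89} = \frac{i \sqrt{89} - 118}{89} = \frac{-118 + i \sqrt{89}}{89} = - \frac{118}{89} + \frac{i \sqrt{89}}{89}$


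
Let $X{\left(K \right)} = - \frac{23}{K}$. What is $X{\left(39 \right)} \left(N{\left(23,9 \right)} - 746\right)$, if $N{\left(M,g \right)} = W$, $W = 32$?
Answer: $\frac{5474}{13} \approx 421.08$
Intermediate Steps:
$N{\left(M,g \right)} = 32$
$X{\left(39 \right)} \left(N{\left(23,9 \right)} - 746\right) = - \frac{23}{39} \left(32 - 746\right) = \left(-23\right) \frac{1}{39} \left(-714\right) = \left(- \frac{23}{39}\right) \left(-714\right) = \frac{5474}{13}$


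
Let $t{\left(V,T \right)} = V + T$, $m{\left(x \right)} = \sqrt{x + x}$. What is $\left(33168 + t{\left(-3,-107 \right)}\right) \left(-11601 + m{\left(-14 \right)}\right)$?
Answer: $-383505858 + 66116 i \sqrt{7} \approx -3.8351 \cdot 10^{8} + 1.7493 \cdot 10^{5} i$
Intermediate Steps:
$m{\left(x \right)} = \sqrt{2} \sqrt{x}$ ($m{\left(x \right)} = \sqrt{2 x} = \sqrt{2} \sqrt{x}$)
$t{\left(V,T \right)} = T + V$
$\left(33168 + t{\left(-3,-107 \right)}\right) \left(-11601 + m{\left(-14 \right)}\right) = \left(33168 - 110\right) \left(-11601 + \sqrt{2} \sqrt{-14}\right) = \left(33168 - 110\right) \left(-11601 + \sqrt{2} i \sqrt{14}\right) = 33058 \left(-11601 + 2 i \sqrt{7}\right) = -383505858 + 66116 i \sqrt{7}$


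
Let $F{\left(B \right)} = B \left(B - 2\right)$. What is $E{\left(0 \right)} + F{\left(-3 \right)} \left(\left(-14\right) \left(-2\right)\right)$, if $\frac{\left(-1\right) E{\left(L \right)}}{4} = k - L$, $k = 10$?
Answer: $380$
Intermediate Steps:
$F{\left(B \right)} = B \left(-2 + B\right)$
$E{\left(L \right)} = -40 + 4 L$ ($E{\left(L \right)} = - 4 \left(10 - L\right) = -40 + 4 L$)
$E{\left(0 \right)} + F{\left(-3 \right)} \left(\left(-14\right) \left(-2\right)\right) = \left(-40 + 4 \cdot 0\right) + - 3 \left(-2 - 3\right) \left(\left(-14\right) \left(-2\right)\right) = \left(-40 + 0\right) + \left(-3\right) \left(-5\right) 28 = -40 + 15 \cdot 28 = -40 + 420 = 380$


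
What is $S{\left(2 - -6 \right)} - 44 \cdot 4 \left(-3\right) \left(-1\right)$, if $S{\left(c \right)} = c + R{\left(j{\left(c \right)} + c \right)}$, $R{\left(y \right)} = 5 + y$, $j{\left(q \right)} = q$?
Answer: $-499$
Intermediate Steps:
$S{\left(c \right)} = 5 + 3 c$ ($S{\left(c \right)} = c + \left(5 + \left(c + c\right)\right) = c + \left(5 + 2 c\right) = 5 + 3 c$)
$S{\left(2 - -6 \right)} - 44 \cdot 4 \left(-3\right) \left(-1\right) = \left(5 + 3 \left(2 - -6\right)\right) - 44 \cdot 4 \left(-3\right) \left(-1\right) = \left(5 + 3 \left(2 + 6\right)\right) - 44 \left(\left(-12\right) \left(-1\right)\right) = \left(5 + 3 \cdot 8\right) - 528 = \left(5 + 24\right) - 528 = 29 - 528 = -499$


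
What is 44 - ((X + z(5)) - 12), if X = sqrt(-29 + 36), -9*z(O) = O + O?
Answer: 514/9 - sqrt(7) ≈ 54.465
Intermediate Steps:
z(O) = -2*O/9 (z(O) = -(O + O)/9 = -2*O/9)
X = sqrt(7) ≈ 2.6458
44 - ((X + z(5)) - 12) = 44 - ((sqrt(7) - 2/9*5) - 12) = 44 - ((sqrt(7) - 10/9) - 12) = 44 - ((-10/9 + sqrt(7)) - 12) = 44 - (-118/9 + sqrt(7)) = 44 + (118/9 - sqrt(7)) = 514/9 - sqrt(7)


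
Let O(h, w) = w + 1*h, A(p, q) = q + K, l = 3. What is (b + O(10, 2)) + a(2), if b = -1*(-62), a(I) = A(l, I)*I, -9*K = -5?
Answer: 712/9 ≈ 79.111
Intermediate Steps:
K = 5/9 (K = -1/9*(-5) = 5/9 ≈ 0.55556)
A(p, q) = 5/9 + q (A(p, q) = q + 5/9 = 5/9 + q)
a(I) = I*(5/9 + I) (a(I) = (5/9 + I)*I = I*(5/9 + I))
O(h, w) = h + w (O(h, w) = w + h = h + w)
b = 62
(b + O(10, 2)) + a(2) = (62 + (10 + 2)) + (1/9)*2*(5 + 9*2) = (62 + 12) + (1/9)*2*(5 + 18) = 74 + (1/9)*2*23 = 74 + 46/9 = 712/9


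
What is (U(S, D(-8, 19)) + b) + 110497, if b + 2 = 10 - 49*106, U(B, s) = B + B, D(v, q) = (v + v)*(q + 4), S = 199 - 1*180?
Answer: 105349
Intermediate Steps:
S = 19 (S = 199 - 180 = 19)
D(v, q) = 2*v*(4 + q) (D(v, q) = (2*v)*(4 + q) = 2*v*(4 + q))
U(B, s) = 2*B
b = -5186 (b = -2 + (10 - 49*106) = -2 + (10 - 5194) = -2 - 5184 = -5186)
(U(S, D(-8, 19)) + b) + 110497 = (2*19 - 5186) + 110497 = (38 - 5186) + 110497 = -5148 + 110497 = 105349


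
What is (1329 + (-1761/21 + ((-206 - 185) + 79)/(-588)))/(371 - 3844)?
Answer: -61038/170177 ≈ -0.35867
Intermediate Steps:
(1329 + (-1761/21 + ((-206 - 185) + 79)/(-588)))/(371 - 3844) = (1329 + (-1761*1/21 + (-391 + 79)*(-1/588)))/(-3473) = (1329 + (-587/7 - 312*(-1/588)))*(-1/3473) = (1329 + (-587/7 + 26/49))*(-1/3473) = (1329 - 4083/49)*(-1/3473) = (61038/49)*(-1/3473) = -61038/170177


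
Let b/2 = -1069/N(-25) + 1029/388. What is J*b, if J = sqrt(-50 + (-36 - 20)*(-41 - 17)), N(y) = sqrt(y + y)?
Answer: sqrt(3198)*(5145 + 207386*I*sqrt(2))/970 ≈ 299.95 + 17099.0*I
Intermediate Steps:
N(y) = sqrt(2)*sqrt(y) (N(y) = sqrt(2*y) = sqrt(2)*sqrt(y))
b = 1029/194 + 1069*I*sqrt(2)/5 (b = 2*(-1069*(-I*sqrt(2)/10) + 1029/388) = 2*(-(-1069)*I*sqrt(2)/10 + 1029/388) = 2*(1069*I*sqrt(2)/10 + 1029/388) = 2*(1029/388 + 1069*I*sqrt(2)/10) = 1029/194 + 1069*I*sqrt(2)/5 ≈ 5.3041 + 302.36*I)
J = sqrt(3198) (J = sqrt(-50 - 56*(-58)) = sqrt(-50 + 3248) = sqrt(3198) ≈ 56.551)
J*b = sqrt(3198)*(1029/194 + 1069*I*sqrt(2)/5)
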